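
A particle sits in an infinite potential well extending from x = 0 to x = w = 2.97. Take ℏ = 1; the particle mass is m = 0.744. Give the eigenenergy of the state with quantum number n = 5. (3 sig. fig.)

The infinite-well eigenfunctions ψ_n = √(2/w) sin(nπx/w) vanish at both walls, giving E_n = n²π²ℏ²/(2mw²).
E_5 = 5² × π² / (2 × 0.744 × 2.97²) = 18.80.

E = 18.8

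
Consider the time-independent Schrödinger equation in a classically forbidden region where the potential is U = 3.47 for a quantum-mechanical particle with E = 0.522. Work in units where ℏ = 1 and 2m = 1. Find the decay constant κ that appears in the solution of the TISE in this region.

κ = 1.72

Since E < U the TISE in this region is ψ'' = κ²ψ with κ = √(2m(U − E))/ℏ.
κ = √(2 × 0.5 × 2.948) = 1.717.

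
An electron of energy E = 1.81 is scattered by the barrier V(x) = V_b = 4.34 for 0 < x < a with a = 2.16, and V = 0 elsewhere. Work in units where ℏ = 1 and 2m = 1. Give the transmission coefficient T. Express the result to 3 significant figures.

T = 0.00403

Since E < V_b the interior solution is evanescent with decay constant κ = √(2m(V_b − E))/ℏ = 1.591.
κa = 3.436, sinh(κa) = 15.51.
The exact tunnelling result is T⁻¹ = 1 + V_b² sinh²(κa) / [4E(V_b − E)] = 248.4, so T = 0.00403.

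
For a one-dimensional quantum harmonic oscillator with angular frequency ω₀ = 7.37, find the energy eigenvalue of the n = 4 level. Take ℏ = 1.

Using E_n = (n + ½)ℏω₀: E_4 = 4.5 × 7.37 = 33.17.

E = 33.2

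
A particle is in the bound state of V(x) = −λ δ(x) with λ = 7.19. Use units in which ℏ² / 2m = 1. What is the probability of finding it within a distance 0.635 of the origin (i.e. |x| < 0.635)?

P = 0.990

The normalised bound state is ψ = √κ e^{−κ|x|} with κ = mλ/ℏ² = 3.595.
P(|x| < d) = ∫_{−d}^{d} κ e^{−2κ|x|} dx = 1 − e^{−2κd} = 1 − e^{−4.566} = 0.9896.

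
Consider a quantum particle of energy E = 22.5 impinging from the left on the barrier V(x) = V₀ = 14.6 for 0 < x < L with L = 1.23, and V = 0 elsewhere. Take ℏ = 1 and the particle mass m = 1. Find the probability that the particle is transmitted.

T = 0.775

Above the barrier the interior wavenumber is k₂ = √(2m(E − V₀))/ℏ = 3.975, giving phase k₂L = 4.889.
Matching at both interfaces gives T⁻¹ = 1 + V₀² sin²(k₂L) / [4E(E − V₀)] = 1.291, hence T = 0.775.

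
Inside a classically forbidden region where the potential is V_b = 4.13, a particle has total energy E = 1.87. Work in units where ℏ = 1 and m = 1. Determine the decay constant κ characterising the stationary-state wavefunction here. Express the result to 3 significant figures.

Since E < V_b the TISE in this region is ψ'' = κ²ψ with κ = √(2m(V_b − E))/ℏ.
κ = √(2 × 1 × 2.26) = 2.126.

κ = 2.13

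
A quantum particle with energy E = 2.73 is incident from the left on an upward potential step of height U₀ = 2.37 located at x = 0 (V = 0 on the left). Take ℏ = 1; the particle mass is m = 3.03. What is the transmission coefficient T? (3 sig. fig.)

T = 0.782

The wavenumbers are k₁ = √(2mE)/ℏ = 4.067 on the left and k₂ = √(2m(E − U₀))/ℏ = 1.477 on the right.
Continuity of ψ and ψ′ at the step yields the reflection amplitude r = (k₁ − k₂)/(k₁ + k₂) = 0.4672; thus R = |r|² = 0.2183, T = 0.7817.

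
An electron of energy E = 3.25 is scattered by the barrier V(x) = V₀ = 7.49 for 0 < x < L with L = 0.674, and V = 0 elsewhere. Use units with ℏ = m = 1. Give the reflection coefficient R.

R = 0.925

E < V₀: inside the barrier ψ ∝ e^{±κx} with κ = √(2m(V₀ − E))/ℏ = 2.912.
κL = 1.963, sinh(κL) = 3.489.
Matching ψ, ψ′ at both faces gives T = [1 + V₀² sinh²(κL) / (4E(V₀ − E))]⁻¹ = 1/13.39 = 0.0747.
R = 1 − T = 0.925.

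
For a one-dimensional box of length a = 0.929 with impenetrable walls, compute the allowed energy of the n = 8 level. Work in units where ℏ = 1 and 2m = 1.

Requiring ψ(0) = ψ(a) = 0 quantises k = nπ/a, hence E_n = ℏ²k²/2m = n²π²ℏ²/(2ma²).
E_8 = 8² × π² / (2 × 0.5 × 0.929²) = 731.9.

E = 732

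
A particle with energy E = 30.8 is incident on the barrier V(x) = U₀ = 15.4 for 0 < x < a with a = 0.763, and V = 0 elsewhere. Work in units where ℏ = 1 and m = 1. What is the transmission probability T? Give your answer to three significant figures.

T = 0.910

E > U₀: inside the barrier k₂ = √(2m(E − U₀))/ℏ = 5.550, k₂a = 4.234.
T = [1 + U₀² sin²(k₂a) / (4E(E − U₀))]⁻¹ = 1/1.099 = 0.910.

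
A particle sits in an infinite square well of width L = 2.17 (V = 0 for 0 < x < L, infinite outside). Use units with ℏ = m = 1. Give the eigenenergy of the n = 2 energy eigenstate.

E = 4.19

Requiring ψ(0) = ψ(L) = 0 quantises k = nπ/L, hence E_n = ℏ²k²/2m = n²π²ℏ²/(2mL²).
E_2 = 2² × π² / (2 × 1 × 2.17²) = 4.192.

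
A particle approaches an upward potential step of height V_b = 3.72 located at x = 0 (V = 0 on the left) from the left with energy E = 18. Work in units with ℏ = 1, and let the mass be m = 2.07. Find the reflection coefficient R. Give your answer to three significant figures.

On each side the TISE gives plane waves with k = √(2m(E − V))/ℏ: k₁ = √(2·2.07·18) = 8.632, k₂ = √(2·2.07·14.28) = 7.689.
Matching ψ and ψ′ at x = 0 gives r = (k₁ − k₂)/(k₁ + k₂), so R = r² = 0.003342 and T = 1 − R = 0.9967.

R = 0.00334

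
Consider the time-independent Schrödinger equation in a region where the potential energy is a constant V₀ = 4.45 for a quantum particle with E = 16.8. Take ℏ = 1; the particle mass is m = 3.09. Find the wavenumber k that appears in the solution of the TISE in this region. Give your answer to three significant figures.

k = 8.74

With E > V₀ the solution is oscillatory, ψ ∝ e^{±ikx} with k = √(2m(E − V₀))/ℏ.
k = √(2 × 3.09 × 12.35) = 8.736.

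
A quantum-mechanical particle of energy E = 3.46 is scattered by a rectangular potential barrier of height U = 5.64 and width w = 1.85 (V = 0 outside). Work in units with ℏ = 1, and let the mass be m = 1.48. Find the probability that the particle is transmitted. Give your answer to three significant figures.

T = 0.000314

E < U: inside the barrier ψ ∝ e^{±κx} with κ = √(2m(U − E))/ℏ = 2.540.
κw = 4.699, sinh(κw) = 54.94.
Matching ψ, ψ′ at both faces gives T = [1 + U² sinh²(κw) / (4E(U − E))]⁻¹ = 1/3183 = 0.000314.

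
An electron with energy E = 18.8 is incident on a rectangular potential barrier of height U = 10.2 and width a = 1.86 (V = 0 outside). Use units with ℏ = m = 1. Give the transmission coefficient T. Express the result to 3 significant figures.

T = 0.864

E > U: inside the barrier k₂ = √(2m(E − U))/ℏ = 4.147, k₂a = 7.714.
T = [1 + U² sin²(k₂a) / (4E(E − U))]⁻¹ = 1/1.158 = 0.864.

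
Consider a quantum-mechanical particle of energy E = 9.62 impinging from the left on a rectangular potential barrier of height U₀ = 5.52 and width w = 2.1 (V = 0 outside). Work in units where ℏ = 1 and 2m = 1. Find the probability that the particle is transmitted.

Above the barrier the interior wavenumber is k₂ = √(2m(E − U₀))/ℏ = 2.025, giving phase k₂w = 4.252.
Matching at both interfaces gives T⁻¹ = 1 + U₀² sin²(k₂w) / [4E(E − U₀)] = 1.155, hence T = 0.866.

T = 0.866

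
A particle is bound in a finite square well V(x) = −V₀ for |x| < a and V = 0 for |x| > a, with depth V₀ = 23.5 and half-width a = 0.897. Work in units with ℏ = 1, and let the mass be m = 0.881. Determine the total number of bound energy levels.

The dimensionless depth is z₀ = a√(2mV₀)/ℏ = 0.897 × √(41.41) = 5.772.
The even/odd transcendental equations gain one root per π/2 in z₀, giving N = 1 + ⌊2z₀/π⌋ = 1 + ⌊3.675⌋ = 4.

N = 4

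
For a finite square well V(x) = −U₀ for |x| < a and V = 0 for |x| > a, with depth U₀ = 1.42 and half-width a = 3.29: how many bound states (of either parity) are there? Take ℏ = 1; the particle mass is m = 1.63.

N = 5

The dimensionless depth is z₀ = a√(2mU₀)/ℏ = 3.29 × √(4.629) = 7.079.
A new bound state (alternating even/odd) appears each time z₀ passes a multiple of π/2, so N = ⌊2z₀/π⌋ + 1 = ⌊4.506⌋ + 1 = 5.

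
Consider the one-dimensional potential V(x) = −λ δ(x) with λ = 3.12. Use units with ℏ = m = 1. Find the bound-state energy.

For x ≠ 0 the bound state is ψ ∝ e^{−κ|x|}; integrating the TISE across the delta gives the cusp condition 2κ = 2mλ/ℏ², so κ = 3.120.
Then E = −ℏ²κ²/(2m) = −mλ²/(2ℏ²) = -4.867.

E = -4.87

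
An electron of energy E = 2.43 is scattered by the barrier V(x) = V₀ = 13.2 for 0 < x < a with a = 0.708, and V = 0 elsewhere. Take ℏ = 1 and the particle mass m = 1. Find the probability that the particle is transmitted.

E < V₀: inside the barrier ψ ∝ e^{±κx} with κ = √(2m(V₀ − E))/ℏ = 4.641.
κa = 3.286, sinh(κa) = 13.35.
Matching ψ, ψ′ at both faces gives T = [1 + V₀² sinh²(κa) / (4E(V₀ − E))]⁻¹ = 1/297.5 = 0.00336.

T = 0.00336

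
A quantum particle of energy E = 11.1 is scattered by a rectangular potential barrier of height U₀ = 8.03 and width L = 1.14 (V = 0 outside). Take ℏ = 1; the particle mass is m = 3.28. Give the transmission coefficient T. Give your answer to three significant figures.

E > U₀: inside the barrier k₂ = √(2m(E − U₀))/ℏ = 4.488, k₂L = 5.116.
Matching at both interfaces gives T⁻¹ = 1 + U₀² sin²(k₂L) / [4E(E − U₀)] = 1.400, hence T = 0.714.

T = 0.714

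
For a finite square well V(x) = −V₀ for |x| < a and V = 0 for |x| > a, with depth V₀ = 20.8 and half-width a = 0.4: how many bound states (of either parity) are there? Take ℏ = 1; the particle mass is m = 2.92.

Define the well-strength parameter z₀ = (a/ℏ)√(2mV₀) = 0.4 × √(2·2.92·20.8) = 4.409.
A new bound state (alternating even/odd) appears each time z₀ passes a multiple of π/2, so N = ⌊2z₀/π⌋ + 1 = ⌊2.807⌋ + 1 = 3.

N = 3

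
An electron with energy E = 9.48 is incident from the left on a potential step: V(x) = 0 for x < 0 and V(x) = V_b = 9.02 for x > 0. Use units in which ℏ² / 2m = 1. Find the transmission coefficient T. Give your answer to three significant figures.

On each side the TISE gives plane waves with k = √(2m(E − V))/ℏ: k₁ = √(2·½·9.48) = 3.079, k₂ = √(2·½·0.46) = 0.6782.
Continuity of ψ and ψ′ at the step yields the reflection amplitude r = (k₁ − k₂)/(k₁ + k₂) = 0.6390; thus R = |r|² = 0.4083, T = 0.5917.

T = 0.592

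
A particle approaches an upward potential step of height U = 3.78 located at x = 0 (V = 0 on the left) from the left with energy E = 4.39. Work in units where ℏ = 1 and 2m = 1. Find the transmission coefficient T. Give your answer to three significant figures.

The wavenumbers are k₁ = √(2mE)/ℏ = 2.095 on the left and k₂ = √(2m(E − U))/ℏ = 0.7810 on the right.
Matching ψ and ψ′ at x = 0 gives r = (k₁ − k₂)/(k₁ + k₂), so R = r² = 0.2088 and T = 1 − R = 0.7912.

T = 0.791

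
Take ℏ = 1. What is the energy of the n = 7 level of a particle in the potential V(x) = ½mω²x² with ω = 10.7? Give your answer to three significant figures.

E = 80.3

Using E_n = (n + ½)ℏω: E_7 = 7.5 × 10.7 = 80.25.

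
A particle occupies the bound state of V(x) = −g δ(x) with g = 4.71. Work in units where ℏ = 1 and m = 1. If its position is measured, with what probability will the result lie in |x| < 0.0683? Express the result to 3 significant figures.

The normalised bound state is ψ = √κ e^{−κ|x|} with κ = mg/ℏ² = 4.710.
P(|x| < d) = ∫_{−d}^{d} κ e^{−2κ|x|} dx = 1 − e^{−2κd} = 1 − e^{−0.6434} = 0.4745.

P = 0.474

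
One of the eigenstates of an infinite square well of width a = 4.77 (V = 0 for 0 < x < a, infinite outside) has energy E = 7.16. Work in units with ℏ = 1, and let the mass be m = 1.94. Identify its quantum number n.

From E_n = n²π²ℏ²/(2ma²) invert to n = √(2ma²E)/(πℏ).
n = (4.77/π) × √(2 × 1.94 × 7.16) = 8.003 → n = 8.

n = 8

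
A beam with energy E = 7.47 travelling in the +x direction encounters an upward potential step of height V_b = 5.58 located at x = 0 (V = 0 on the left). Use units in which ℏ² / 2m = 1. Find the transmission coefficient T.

T = 0.891

The wavenumbers are k₁ = √(2mE)/ℏ = 2.733 on the left and k₂ = √(2m(E − V_b))/ℏ = 1.375 on the right.
Continuity of ψ and ψ′ at the step yields the reflection amplitude r = (k₁ − k₂)/(k₁ + k₂) = 0.3307; thus R = |r|² = 0.1093, T = 0.8907.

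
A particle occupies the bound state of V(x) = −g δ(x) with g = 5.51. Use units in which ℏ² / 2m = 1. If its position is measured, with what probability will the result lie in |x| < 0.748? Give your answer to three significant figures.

The normalised bound state is ψ = √κ e^{−κ|x|} with κ = mg/ℏ² = 2.755.
P(|x| < d) = ∫_{−d}^{d} κ e^{−2κ|x|} dx = 1 − e^{−2κd} = 1 − e^{−4.121} = 0.9838.

P = 0.984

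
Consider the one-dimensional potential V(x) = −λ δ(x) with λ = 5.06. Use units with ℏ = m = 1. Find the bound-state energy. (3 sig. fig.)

For x ≠ 0 the bound state is ψ ∝ e^{−κ|x|}; integrating the TISE across the delta gives the cusp condition 2κ = 2mλ/ℏ², so κ = 5.060.
Then E = −ℏ²κ²/(2m) = −mλ²/(2ℏ²) = -12.80.

E = -12.8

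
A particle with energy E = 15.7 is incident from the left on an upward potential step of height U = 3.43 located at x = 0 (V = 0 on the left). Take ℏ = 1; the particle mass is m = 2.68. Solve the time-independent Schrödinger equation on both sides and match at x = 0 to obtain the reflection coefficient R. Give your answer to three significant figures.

R = 0.00379

On each side the TISE gives plane waves with k = √(2m(E − V))/ℏ: k₁ = √(2·2.68·15.7) = 9.173, k₂ = √(2·2.68·12.27) = 8.110.
Matching ψ and ψ′ at x = 0 gives r = (k₁ − k₂)/(k₁ + k₂), so R = r² = 0.003788 and T = 1 − R = 0.9962.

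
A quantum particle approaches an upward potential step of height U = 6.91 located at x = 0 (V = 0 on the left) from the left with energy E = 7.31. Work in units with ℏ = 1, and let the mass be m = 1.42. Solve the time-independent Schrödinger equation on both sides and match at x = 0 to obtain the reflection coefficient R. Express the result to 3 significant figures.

The wavenumbers are k₁ = √(2mE)/ℏ = 4.556 on the left and k₂ = √(2m(E − U))/ℏ = 1.066 on the right.
Matching ψ and ψ′ at x = 0 gives r = (k₁ − k₂)/(k₁ + k₂), so R = r² = 0.3855 and T = 1 − R = 0.6145.

R = 0.385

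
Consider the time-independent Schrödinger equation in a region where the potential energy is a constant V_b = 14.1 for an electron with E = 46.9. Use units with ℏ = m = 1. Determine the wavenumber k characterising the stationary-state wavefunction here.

With E > V_b the solution is oscillatory, ψ ∝ e^{±ikx} with k = √(2m(E − V_b))/ℏ.
k = √(2 × 1 × 32.8) = 8.099.

k = 8.10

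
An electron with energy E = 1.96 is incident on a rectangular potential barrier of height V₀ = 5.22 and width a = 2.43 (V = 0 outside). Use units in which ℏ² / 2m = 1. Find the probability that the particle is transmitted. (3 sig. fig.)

Since E < V₀ the interior solution is evanescent with decay constant κ = √(2m(V₀ − E))/ℏ = 1.806.
κa = 4.387, sinh(κa) = 40.21.
Matching ψ, ψ′ at both faces gives T = [1 + V₀² sinh²(κa) / (4E(V₀ − E))]⁻¹ = 1/1725 = 0.000580.

T = 0.000580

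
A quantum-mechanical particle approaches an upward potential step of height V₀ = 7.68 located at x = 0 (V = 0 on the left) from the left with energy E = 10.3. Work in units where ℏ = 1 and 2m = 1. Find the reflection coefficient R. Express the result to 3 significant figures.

R = 0.109

The wavenumbers are k₁ = √(2mE)/ℏ = 3.209 on the left and k₂ = √(2m(E − V₀))/ℏ = 1.619 on the right.
Matching ψ and ψ′ at x = 0 gives r = (k₁ − k₂)/(k₁ + k₂), so R = r² = 0.1086 and T = 1 − R = 0.8914.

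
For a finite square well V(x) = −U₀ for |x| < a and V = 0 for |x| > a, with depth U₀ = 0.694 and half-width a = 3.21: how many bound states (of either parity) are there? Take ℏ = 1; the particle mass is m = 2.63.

Define the well-strength parameter z₀ = (a/ℏ)√(2mU₀) = 3.21 × √(2·2.63·0.694) = 6.133.
A new bound state (alternating even/odd) appears each time z₀ passes a multiple of π/2, so N = ⌊2z₀/π⌋ + 1 = ⌊3.904⌋ + 1 = 4.

N = 4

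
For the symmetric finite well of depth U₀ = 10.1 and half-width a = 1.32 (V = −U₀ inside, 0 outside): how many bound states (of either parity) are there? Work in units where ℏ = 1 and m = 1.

N = 4

The dimensionless depth is z₀ = a√(2mU₀)/ℏ = 1.32 × √(20.20) = 5.933.
A new bound state (alternating even/odd) appears each time z₀ passes a multiple of π/2, so N = ⌊2z₀/π⌋ + 1 = ⌊3.777⌋ + 1 = 4.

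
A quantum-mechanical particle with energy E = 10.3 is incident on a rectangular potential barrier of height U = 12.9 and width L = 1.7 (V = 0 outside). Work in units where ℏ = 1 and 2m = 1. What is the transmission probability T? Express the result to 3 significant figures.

T = 0.0107

Since E < U the interior solution is evanescent with decay constant κ = √(2m(U − E))/ℏ = 1.612.
κL = 2.741, sinh(κL) = 7.720.
Matching ψ, ψ′ at both faces gives T = [1 + U² sinh²(κL) / (4E(U − E))]⁻¹ = 1/93.59 = 0.0107.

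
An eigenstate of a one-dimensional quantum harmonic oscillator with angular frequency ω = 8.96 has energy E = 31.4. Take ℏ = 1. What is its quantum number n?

E_n = ℏω(n + ½) ⇒ n = E/(ℏω) − ½ = 31.4/8.96 − 0.5 = 3.004 → n = 3.

n = 3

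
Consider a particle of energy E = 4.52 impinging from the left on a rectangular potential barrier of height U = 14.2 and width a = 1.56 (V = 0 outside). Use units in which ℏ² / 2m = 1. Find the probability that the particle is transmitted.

T = 0.000211

Since E < U the interior solution is evanescent with decay constant κ = √(2m(U − E))/ℏ = 3.111.
κa = 4.854, sinh(κa) = 64.10.
The exact tunnelling result is T⁻¹ = 1 + U² sinh²(κa) / [4E(U − E)] = 4734, so T = 0.000211.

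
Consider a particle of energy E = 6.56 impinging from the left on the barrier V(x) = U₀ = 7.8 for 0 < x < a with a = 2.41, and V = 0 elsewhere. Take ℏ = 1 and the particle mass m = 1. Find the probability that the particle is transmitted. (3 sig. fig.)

Since E < U₀ the interior solution is evanescent with decay constant κ = √(2m(U₀ − E))/ℏ = 1.575.
κa = 3.795, sinh(κa) = 22.23.
Matching ψ, ψ′ at both faces gives T = [1 + U₀² sinh²(κa) / (4E(U₀ − E))]⁻¹ = 1/925.3 = 0.00108.

T = 0.00108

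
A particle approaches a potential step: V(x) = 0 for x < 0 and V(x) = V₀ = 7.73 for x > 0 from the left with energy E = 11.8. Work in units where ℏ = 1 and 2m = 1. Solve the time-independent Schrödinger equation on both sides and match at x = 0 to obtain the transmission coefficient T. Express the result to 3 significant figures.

On each side the TISE gives plane waves with k = √(2m(E − V))/ℏ: k₁ = √(2·½·11.8) = 3.435, k₂ = √(2·½·4.07) = 2.017.
Matching ψ and ψ′ at x = 0 gives r = (k₁ − k₂)/(k₁ + k₂), so R = r² = 0.06760 and T = 1 − R = 0.9324.

T = 0.932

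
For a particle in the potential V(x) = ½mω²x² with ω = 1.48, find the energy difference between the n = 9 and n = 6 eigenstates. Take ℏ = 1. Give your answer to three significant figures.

E_n = ℏω(n + ½), so ΔE = (9 − 6) ℏω = 3 × 1.48 = 4.440.

ΔE = 4.44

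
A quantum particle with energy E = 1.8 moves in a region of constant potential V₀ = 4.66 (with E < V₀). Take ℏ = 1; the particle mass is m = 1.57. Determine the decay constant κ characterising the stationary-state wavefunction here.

κ = 3.00

Since E < V₀ the TISE in this region is ψ'' = κ²ψ with κ = √(2m(V₀ − E))/ℏ.
κ = √(2 × 1.57 × 2.86) = 2.997.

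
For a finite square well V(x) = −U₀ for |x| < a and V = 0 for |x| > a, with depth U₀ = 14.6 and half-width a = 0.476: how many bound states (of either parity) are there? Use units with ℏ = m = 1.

N = 2

Define the well-strength parameter z₀ = (a/ℏ)√(2mU₀) = 0.476 × √(2·1·14.6) = 2.572.
The even/odd transcendental equations gain one root per π/2 in z₀, giving N = 1 + ⌊2z₀/π⌋ = 1 + ⌊1.637⌋ = 2.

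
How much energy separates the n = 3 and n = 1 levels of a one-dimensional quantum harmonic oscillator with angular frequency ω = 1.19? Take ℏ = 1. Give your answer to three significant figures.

E_n = ℏω(n + ½), so ΔE = (3 − 1) ℏω = 2 × 1.19 = 2.380.

ΔE = 2.38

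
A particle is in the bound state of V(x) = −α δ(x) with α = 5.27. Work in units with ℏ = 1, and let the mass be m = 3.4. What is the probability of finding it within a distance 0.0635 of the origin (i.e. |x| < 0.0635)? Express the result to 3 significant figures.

P = 0.897

The normalised bound state is ψ = √κ e^{−κ|x|} with κ = mα/ℏ² = 17.92.
P(|x| < d) = ∫_{−d}^{d} κ e^{−2κ|x|} dx = 1 − e^{−2κd} = 1 − e^{−2.276} = 0.8973.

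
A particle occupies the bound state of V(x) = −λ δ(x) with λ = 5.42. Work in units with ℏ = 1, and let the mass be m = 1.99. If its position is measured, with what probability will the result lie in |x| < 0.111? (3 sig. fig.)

The normalised bound state is ψ = √κ e^{−κ|x|} with κ = mλ/ℏ² = 10.79.
P(|x| < d) = ∫_{−d}^{d} κ e^{−2κ|x|} dx = 1 − e^{−2κd} = 1 − e^{−2.394} = 0.9088.

P = 0.909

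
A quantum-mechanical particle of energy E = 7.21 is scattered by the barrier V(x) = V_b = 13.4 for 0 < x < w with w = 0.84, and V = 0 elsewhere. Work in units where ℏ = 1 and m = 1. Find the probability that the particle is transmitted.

T = 0.0107

Since E < V_b the interior solution is evanescent with decay constant κ = √(2m(V_b − E))/ℏ = 3.519.
κw = 2.956, sinh(κw) = 9.580.
Matching ψ, ψ′ at both faces gives T = [1 + V_b² sinh²(κw) / (4E(V_b − E))]⁻¹ = 1/93.32 = 0.0107.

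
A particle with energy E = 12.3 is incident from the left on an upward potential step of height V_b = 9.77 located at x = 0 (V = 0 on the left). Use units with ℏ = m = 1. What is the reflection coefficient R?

R = 0.141

The wavenumbers are k₁ = √(2mE)/ℏ = 4.960 on the left and k₂ = √(2m(E − V_b))/ℏ = 2.249 on the right.
Matching ψ and ψ′ at x = 0 gives r = (k₁ − k₂)/(k₁ + k₂), so R = r² = 0.1413 and T = 1 − R = 0.8587.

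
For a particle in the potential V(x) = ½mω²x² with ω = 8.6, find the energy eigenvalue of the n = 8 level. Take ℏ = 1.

Using E_n = (n + ½)ℏω: E_8 = 8.5 × 8.6 = 73.10.

E = 73.1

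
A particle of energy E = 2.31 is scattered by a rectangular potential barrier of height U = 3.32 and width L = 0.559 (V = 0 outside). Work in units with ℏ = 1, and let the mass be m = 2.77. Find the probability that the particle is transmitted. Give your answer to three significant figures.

T = 0.218

E < U: inside the barrier ψ ∝ e^{±κx} with κ = √(2m(U − E))/ℏ = 2.365.
κL = 1.322, sinh(κL) = 1.743.
The exact tunnelling result is T⁻¹ = 1 + U² sinh²(κL) / [4E(U − E)] = 4.587, so T = 0.218.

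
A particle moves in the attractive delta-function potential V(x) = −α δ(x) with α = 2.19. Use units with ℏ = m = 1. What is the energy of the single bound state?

E = -2.40

The bound state is ψ(x) = √κ e^{−κ|x|}. The derivative jump ψ'(0⁺) − ψ'(0⁻) = −(2mα/ℏ²)ψ(0) fixes κ = mα/ℏ² = 2.190.
Then E = −ℏ²κ²/(2m) = −mα²/(2ℏ²) = -2.398.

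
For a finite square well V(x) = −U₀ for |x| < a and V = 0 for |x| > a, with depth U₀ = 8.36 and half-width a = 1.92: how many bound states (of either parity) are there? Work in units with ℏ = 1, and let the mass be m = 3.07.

Define the well-strength parameter z₀ = (a/ℏ)√(2mU₀) = 1.92 × √(2·3.07·8.36) = 13.76.
A new bound state (alternating even/odd) appears each time z₀ passes a multiple of π/2, so N = ⌊2z₀/π⌋ + 1 = ⌊8.757⌋ + 1 = 9.

N = 9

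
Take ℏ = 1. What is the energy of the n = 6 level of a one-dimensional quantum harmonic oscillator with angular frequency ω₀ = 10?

E = 65.0

The oscillator eigenvalues are E_n = ℏω₀(n + ½), so E_6 = 10 × 6.5 = 65.00.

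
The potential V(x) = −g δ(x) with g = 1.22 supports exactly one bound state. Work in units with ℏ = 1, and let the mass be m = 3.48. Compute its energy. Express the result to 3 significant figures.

The bound state is ψ(x) = √κ e^{−κ|x|}. The derivative jump ψ'(0⁺) − ψ'(0⁻) = −(2mg/ℏ²)ψ(0) fixes κ = mg/ℏ² = 4.246.
Then E = −ℏ²κ²/(2m) = −mg²/(2ℏ²) = -2.590.

E = -2.59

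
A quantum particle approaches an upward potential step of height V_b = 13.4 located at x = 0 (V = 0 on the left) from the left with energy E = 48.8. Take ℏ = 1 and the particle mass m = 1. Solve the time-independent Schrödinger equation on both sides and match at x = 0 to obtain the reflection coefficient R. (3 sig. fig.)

The wavenumbers are k₁ = √(2mE)/ℏ = 9.879 on the left and k₂ = √(2m(E − V_b))/ℏ = 8.414 on the right.
Continuity of ψ and ψ′ at the step yields the reflection amplitude r = (k₁ − k₂)/(k₁ + k₂) = 0.08008; thus R = |r|² = 0.006413, T = 0.9936.

R = 0.00641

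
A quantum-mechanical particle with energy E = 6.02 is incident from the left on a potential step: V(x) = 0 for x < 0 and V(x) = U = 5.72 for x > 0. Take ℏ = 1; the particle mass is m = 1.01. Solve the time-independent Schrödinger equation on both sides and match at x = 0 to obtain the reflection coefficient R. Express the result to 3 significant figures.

R = 0.403

The wavenumbers are k₁ = √(2mE)/ℏ = 3.487 on the left and k₂ = √(2m(E − U))/ℏ = 0.7785 on the right.
Matching ψ and ψ′ at x = 0 gives r = (k₁ − k₂)/(k₁ + k₂), so R = r² = 0.4032 and T = 1 − R = 0.5968.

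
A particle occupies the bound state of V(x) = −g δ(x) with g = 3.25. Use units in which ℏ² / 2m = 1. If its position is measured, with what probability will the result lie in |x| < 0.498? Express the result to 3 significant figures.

P = 0.802

The normalised bound state is ψ = √κ e^{−κ|x|} with κ = mg/ℏ² = 1.625.
P(|x| < d) = ∫_{−d}^{d} κ e^{−2κ|x|} dx = 1 − e^{−2κd} = 1 − e^{−1.619} = 0.8018.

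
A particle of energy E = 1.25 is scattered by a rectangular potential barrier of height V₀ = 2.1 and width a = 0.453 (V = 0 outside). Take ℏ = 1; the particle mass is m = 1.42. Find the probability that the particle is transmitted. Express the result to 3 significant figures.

T = 0.623

Since E < V₀ the interior solution is evanescent with decay constant κ = √(2m(V₀ − E))/ℏ = 1.554.
κa = 0.7038, sinh(κa) = 0.7634.
Matching ψ, ψ′ at both faces gives T = [1 + V₀² sinh²(κa) / (4E(V₀ − E))]⁻¹ = 1/1.605 = 0.623.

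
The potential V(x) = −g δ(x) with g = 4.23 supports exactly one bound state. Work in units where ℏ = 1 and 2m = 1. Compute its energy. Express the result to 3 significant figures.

The bound state is ψ(x) = √κ e^{−κ|x|}. The derivative jump ψ'(0⁺) − ψ'(0⁻) = −(2mg/ℏ²)ψ(0) fixes κ = mg/ℏ² = 2.115.
Then E = −ℏ²κ²/(2m) = −mg²/(2ℏ²) = -4.473.

E = -4.47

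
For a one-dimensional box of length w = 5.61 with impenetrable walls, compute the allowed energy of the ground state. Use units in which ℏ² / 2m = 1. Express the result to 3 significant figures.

E = 0.314

Requiring ψ(0) = ψ(w) = 0 quantises k = nπ/w, hence E_n = ℏ²k²/2m = n²π²ℏ²/(2mw²).
E_1 = 1² × π² / (2 × 0.5 × 5.61²) = 0.3136.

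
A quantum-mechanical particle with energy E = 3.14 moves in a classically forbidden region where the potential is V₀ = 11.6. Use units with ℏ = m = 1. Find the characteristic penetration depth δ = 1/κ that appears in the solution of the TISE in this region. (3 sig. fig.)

δ = 0.243

Since E < V₀ the TISE in this region is ψ'' = κ²ψ with κ = √(2m(V₀ − E))/ℏ.
κ = √(2 × 1 × 8.46) = 4.113. The penetration depth is δ = 1/κ = 0.243.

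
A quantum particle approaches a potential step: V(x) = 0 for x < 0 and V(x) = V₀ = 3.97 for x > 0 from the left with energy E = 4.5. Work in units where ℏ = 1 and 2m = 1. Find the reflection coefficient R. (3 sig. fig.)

On each side the TISE gives plane waves with k = √(2m(E − V))/ℏ: k₁ = √(2·½·4.5) = 2.121, k₂ = √(2·½·0.53) = 0.7280.
Matching ψ and ψ′ at x = 0 gives r = (k₁ − k₂)/(k₁ + k₂), so R = r² = 0.2391 and T = 1 − R = 0.7609.

R = 0.239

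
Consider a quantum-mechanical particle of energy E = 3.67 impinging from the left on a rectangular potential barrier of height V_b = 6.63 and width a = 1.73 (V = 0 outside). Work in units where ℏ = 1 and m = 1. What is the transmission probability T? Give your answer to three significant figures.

T = 0.000872

Since E < V_b the interior solution is evanescent with decay constant κ = √(2m(V_b − E))/ℏ = 2.433.
κa = 4.209, sinh(κa) = 33.65.
Matching ψ, ψ′ at both faces gives T = [1 + V_b² sinh²(κa) / (4E(V_b − E))]⁻¹ = 1/1146 = 0.000872.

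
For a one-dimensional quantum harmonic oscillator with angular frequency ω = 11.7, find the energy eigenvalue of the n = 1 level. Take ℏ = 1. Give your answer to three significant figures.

E = 17.6

The oscillator eigenvalues are E_n = ℏω(n + ½), so E_1 = 11.7 × 1.5 = 17.55.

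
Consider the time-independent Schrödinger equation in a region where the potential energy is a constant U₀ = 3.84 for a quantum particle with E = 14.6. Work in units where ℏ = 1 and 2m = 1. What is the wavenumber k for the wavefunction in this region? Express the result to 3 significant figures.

k = 3.28

With E > U₀ the solution is oscillatory, ψ ∝ e^{±ikx} with k = √(2m(E − U₀))/ℏ.
k = √(2 × 0.5 × 10.76) = 3.280.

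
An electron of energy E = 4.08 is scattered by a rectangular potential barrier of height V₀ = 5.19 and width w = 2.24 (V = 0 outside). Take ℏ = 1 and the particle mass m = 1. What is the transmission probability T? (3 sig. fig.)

Since E < V₀ the interior solution is evanescent with decay constant κ = √(2m(V₀ − E))/ℏ = 1.490.
κw = 3.338, sinh(κw) = 14.06.
The exact tunnelling result is T⁻¹ = 1 + V₀² sinh²(κw) / [4E(V₀ − E)] = 294.8, so T = 0.00339.

T = 0.00339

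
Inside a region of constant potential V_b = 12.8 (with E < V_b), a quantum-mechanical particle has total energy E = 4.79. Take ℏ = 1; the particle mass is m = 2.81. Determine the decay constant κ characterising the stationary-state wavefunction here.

Since E < V_b the TISE in this region is ψ'' = κ²ψ with κ = √(2m(V_b − E))/ℏ.
κ = √(2 × 2.81 × 8.01) = 6.709.

κ = 6.71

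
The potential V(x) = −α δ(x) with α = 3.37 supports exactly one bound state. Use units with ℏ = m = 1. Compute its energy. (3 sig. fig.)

For x ≠ 0 the bound state is ψ ∝ e^{−κ|x|}; integrating the TISE across the delta gives the cusp condition 2κ = 2mα/ℏ², so κ = 3.370.
Then E = −ℏ²κ²/(2m) = −mα²/(2ℏ²) = -5.678.

E = -5.68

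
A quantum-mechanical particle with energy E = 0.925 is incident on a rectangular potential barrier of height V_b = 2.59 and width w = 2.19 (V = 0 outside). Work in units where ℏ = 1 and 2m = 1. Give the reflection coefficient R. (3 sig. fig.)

Since E < V_b the interior solution is evanescent with decay constant κ = √(2m(V_b − E))/ℏ = 1.290.
κw = 2.826, sinh(κw) = 8.408.
The exact tunnelling result is T⁻¹ = 1 + V_b² sinh²(κw) / [4E(V_b − E)] = 77.98, so T = 0.0128.
R = 1 − T = 0.987.

R = 0.987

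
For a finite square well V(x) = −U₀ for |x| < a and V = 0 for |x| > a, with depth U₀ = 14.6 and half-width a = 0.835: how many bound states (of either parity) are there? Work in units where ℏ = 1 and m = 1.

The dimensionless depth is z₀ = a√(2mU₀)/ℏ = 0.835 × √(29.20) = 4.512.
A new bound state (alternating even/odd) appears each time z₀ passes a multiple of π/2, so N = ⌊2z₀/π⌋ + 1 = ⌊2.872⌋ + 1 = 3.

N = 3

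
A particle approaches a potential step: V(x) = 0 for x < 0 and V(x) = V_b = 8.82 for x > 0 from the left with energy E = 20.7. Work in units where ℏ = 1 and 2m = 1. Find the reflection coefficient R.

The wavenumbers are k₁ = √(2mE)/ℏ = 4.550 on the left and k₂ = √(2m(E − V_b))/ℏ = 3.447 on the right.
Matching ψ and ψ′ at x = 0 gives r = (k₁ − k₂)/(k₁ + k₂), so R = r² = 0.01903 and T = 1 − R = 0.9810.

R = 0.0190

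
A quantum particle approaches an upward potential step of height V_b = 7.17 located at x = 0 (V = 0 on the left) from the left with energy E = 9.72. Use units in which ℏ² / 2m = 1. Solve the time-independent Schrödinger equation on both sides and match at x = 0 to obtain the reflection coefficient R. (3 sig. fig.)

The wavenumbers are k₁ = √(2mE)/ℏ = 3.118 on the left and k₂ = √(2m(E − V_b))/ℏ = 1.597 on the right.
Matching ψ and ψ′ at x = 0 gives r = (k₁ − k₂)/(k₁ + k₂), so R = r² = 0.1041 and T = 1 − R = 0.8959.

R = 0.104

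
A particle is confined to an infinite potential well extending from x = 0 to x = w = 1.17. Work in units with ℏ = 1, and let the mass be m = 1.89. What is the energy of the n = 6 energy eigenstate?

E = 68.7

Requiring ψ(0) = ψ(w) = 0 quantises k = nπ/w, hence E_n = ℏ²k²/2m = n²π²ℏ²/(2mw²).
E_6 = 6² × π² / (2 × 1.89 × 1.17²) = 68.67.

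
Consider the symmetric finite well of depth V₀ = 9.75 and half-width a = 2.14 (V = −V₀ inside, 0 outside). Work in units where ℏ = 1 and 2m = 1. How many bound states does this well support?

N = 5

The dimensionless depth is z₀ = a√(2mV₀)/ℏ = 2.14 × √(9.750) = 6.682.
A new bound state (alternating even/odd) appears each time z₀ passes a multiple of π/2, so N = ⌊2z₀/π⌋ + 1 = ⌊4.254⌋ + 1 = 5.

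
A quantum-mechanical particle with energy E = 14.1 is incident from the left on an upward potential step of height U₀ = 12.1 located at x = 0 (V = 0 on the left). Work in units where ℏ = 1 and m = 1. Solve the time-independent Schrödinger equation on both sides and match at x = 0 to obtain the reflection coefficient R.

On each side the TISE gives plane waves with k = √(2m(E − V))/ℏ: k₁ = √(2·1·14.1) = 5.310, k₂ = √(2·1·2) = 2.000.
Continuity of ψ and ψ′ at the step yields the reflection amplitude r = (k₁ − k₂)/(k₁ + k₂) = 0.4528; thus R = |r|² = 0.2051, T = 0.7949.

R = 0.205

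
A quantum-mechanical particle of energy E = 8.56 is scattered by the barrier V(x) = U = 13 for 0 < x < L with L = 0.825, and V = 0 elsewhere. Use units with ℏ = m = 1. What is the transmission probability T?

T = 0.0260

E < U: inside the barrier ψ ∝ e^{±κx} with κ = √(2m(U − E))/ℏ = 2.980.
κL = 2.458, sinh(κL) = 5.801.
The exact tunnelling result is T⁻¹ = 1 + U² sinh²(κL) / [4E(U − E)] = 38.40, so T = 0.0260.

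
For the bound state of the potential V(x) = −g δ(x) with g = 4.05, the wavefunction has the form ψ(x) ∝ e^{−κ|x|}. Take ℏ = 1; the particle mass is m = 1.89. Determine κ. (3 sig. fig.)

κ = 7.65

Integrating the TISE across x = 0 gives the cusp condition ψ'(0⁺) − ψ'(0⁻) = −(2mg/ℏ²)ψ(0).
With ψ ∝ e^{−κ|x|} this yields −2κ = −2mg/ℏ², so κ = mg/ℏ² = 7.655.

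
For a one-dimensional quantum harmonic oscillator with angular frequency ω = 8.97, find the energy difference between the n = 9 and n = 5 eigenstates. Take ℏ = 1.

E_n = ℏω(n + ½), so ΔE = (9 − 5) ℏω = 4 × 8.97 = 35.88.

ΔE = 35.9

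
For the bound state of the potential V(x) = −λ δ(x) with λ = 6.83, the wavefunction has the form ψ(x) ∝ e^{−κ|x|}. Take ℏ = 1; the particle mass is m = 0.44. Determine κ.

Integrate −(ℏ²/2m)ψ'' − λδ(x)ψ = Eψ from −ε to +ε: the ψ'' term gives ψ'(0⁺) − ψ'(0⁻) and the δ term gives −(2mλ/ℏ²)ψ(0).
With ψ ∝ e^{−κ|x|} this yields −2κ = −2mλ/ℏ², so κ = mλ/ℏ² = 3.005.

κ = 3.01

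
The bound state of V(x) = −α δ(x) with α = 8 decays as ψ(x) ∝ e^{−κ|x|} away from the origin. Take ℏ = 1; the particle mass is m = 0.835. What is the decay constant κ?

κ = 6.68

Integrate −(ℏ²/2m)ψ'' − αδ(x)ψ = Eψ from −ε to +ε: the ψ'' term gives ψ'(0⁺) − ψ'(0⁻) and the δ term gives −(2mα/ℏ²)ψ(0).
With ψ ∝ e^{−κ|x|} this yields −2κ = −2mα/ℏ², so κ = mα/ℏ² = 6.680.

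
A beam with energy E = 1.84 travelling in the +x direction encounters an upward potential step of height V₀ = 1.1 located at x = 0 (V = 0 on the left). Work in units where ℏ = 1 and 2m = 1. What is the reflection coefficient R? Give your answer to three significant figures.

R = 0.0501

On each side the TISE gives plane waves with k = √(2m(E − V))/ℏ: k₁ = √(2·½·1.84) = 1.356, k₂ = √(2·½·0.74) = 0.8602.
Continuity of ψ and ψ′ at the step yields the reflection amplitude r = (k₁ − k₂)/(k₁ + k₂) = 0.2239; thus R = |r|² = 0.05011, T = 0.9499.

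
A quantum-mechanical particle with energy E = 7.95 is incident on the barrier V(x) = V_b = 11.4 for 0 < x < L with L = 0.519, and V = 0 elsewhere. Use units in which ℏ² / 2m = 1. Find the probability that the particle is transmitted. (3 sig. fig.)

T = 0.402

E < V_b: inside the barrier ψ ∝ e^{±κx} with κ = √(2m(V_b − E))/ℏ = 1.857.
κL = 0.9640, sinh(κL) = 1.120.
The exact tunnelling result is T⁻¹ = 1 + V_b² sinh²(κL) / [4E(V_b − E)] = 2.487, so T = 0.402.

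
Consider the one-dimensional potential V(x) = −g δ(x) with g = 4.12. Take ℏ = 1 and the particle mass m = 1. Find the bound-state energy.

For x ≠ 0 the bound state is ψ ∝ e^{−κ|x|}; integrating the TISE across the delta gives the cusp condition 2κ = 2mg/ℏ², so κ = 4.120.
Then E = −ℏ²κ²/(2m) = −mg²/(2ℏ²) = -8.487.

E = -8.49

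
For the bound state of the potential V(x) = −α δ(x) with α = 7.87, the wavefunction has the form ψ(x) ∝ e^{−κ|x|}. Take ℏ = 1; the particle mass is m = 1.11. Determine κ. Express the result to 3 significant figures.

κ = 8.74

Integrating the TISE across x = 0 gives the cusp condition ψ'(0⁺) − ψ'(0⁻) = −(2mα/ℏ²)ψ(0).
With ψ ∝ e^{−κ|x|} this yields −2κ = −2mα/ℏ², so κ = mα/ℏ² = 8.736.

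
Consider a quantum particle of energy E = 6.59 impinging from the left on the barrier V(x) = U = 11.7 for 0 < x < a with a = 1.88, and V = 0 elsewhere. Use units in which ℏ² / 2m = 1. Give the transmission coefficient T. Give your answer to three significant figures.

T = 0.000801

Since E < U the interior solution is evanescent with decay constant κ = √(2m(U − E))/ℏ = 2.261.
κa = 4.250, sinh(κa) = 35.04.
Matching ψ, ψ′ at both faces gives T = [1 + U² sinh²(κa) / (4E(U − E))]⁻¹ = 1/1249 = 0.000801.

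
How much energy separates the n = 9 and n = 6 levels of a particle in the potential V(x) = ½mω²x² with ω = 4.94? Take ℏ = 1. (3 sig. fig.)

E_n = ℏω(n + ½), so ΔE = (9 − 6) ℏω = 3 × 4.94 = 14.82.

ΔE = 14.8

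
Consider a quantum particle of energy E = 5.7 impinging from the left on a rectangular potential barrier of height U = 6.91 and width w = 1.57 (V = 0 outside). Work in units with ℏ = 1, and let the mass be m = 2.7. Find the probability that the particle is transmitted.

E < U: inside the barrier ψ ∝ e^{±κx} with κ = √(2m(U − E))/ℏ = 2.556.
κw = 4.013, sinh(κw) = 27.65.
The exact tunnelling result is T⁻¹ = 1 + U² sinh²(κw) / [4E(U − E)] = 1324, so T = 0.000755.

T = 0.000755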